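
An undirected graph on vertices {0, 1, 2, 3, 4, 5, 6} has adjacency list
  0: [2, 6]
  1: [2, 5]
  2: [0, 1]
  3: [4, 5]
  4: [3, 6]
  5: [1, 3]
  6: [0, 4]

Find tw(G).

A width-2 tree decomposition is:
Bags: B1 = {1, 3, 5}  B2 = {1, 2, 3}  B3 = {0, 2, 3}  B4 = {0, 3, 6}  B5 = {3, 4, 6}
Tree: B1–B2, B2–B3, B3–B4, B4–B5
Each bag holds 3 vertices, so the decomposition has width 2, which upper-bounds the treewidth. The edges 3–5–1–2–0–6–4–3 form a cycle, so G is not a tree and its treewidth is at least 2. Hence tw(G) = 2 exactly.

2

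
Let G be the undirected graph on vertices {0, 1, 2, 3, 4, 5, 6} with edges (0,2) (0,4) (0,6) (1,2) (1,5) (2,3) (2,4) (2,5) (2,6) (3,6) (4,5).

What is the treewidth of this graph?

A width-2 tree decomposition is:
Bags: B1 = {2, 4, 5}  B2 = {0, 2, 4}  B3 = {1, 2, 5}  B4 = {0, 2, 6}  B5 = {2, 3, 6}
Tree: B1–B2, B1–B3, B2–B4, B4–B5
Every bag has size at most 3, so the width is 3 − 1 = 2 and tw(G) ≤ 2. Conversely, {0, 2, 4} is a clique of size 3, and the vertices of any clique must share a bag in every tree decomposition; so some bag has ≥ 3 vertices and tw(G) ≥ 2. Hence tw(G) = 2 exactly.

2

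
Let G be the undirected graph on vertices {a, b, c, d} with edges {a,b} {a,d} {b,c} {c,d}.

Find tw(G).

2

A width-2 tree decomposition is:
Bags: B1 = {a, b, c}  B2 = {a, c, d}
Tree: B1–B2
Each bag holds 3 vertices, so the decomposition has width 2, which upper-bounds the treewidth. For the lower bound, G contains the cycle a–b–c–d–a, so G is not a forest; only forests have treewidth ≤ 1, hence tw(G) ≥ 2. Combining the bounds, tw(G) = 2.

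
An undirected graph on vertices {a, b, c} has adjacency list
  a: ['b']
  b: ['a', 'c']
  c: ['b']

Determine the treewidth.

A width-1 tree decomposition is:
Bags: B1 = {a, b}  B2 = {b, c}
Tree: B1–B2
Every bag has size at most 2, so the width is 2 − 1 = 1 and tw(G) ≤ 1. G has an edge, so its treewidth is at least 1. Hence tw(G) = 1 exactly.

1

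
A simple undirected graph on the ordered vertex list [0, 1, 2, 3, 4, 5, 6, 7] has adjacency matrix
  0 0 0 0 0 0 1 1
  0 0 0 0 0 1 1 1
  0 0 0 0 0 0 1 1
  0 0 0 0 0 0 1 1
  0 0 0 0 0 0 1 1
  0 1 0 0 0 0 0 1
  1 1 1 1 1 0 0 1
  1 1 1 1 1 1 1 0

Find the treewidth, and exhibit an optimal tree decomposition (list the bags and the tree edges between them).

Each bag holds 3 vertices, so the decomposition has width 2, which upper-bounds the treewidth. On the other hand G contains the 3-clique {1, 5, 7}. A clique must lie in a single bag of any decomposition, so no decomposition can have width below 2. The upper and lower bounds meet at 2, so that is the treewidth.

Treewidth 2.
One optimal decomposition is:
Bags: B1 = {1, 6, 7}  B2 = {3, 6, 7}  B3 = {4, 6, 7}  B4 = {1, 5, 7}  B5 = {0, 6, 7}  B6 = {2, 6, 7}
Tree: B1–B2, B1–B3, B1–B4, B1–B5, B1–B6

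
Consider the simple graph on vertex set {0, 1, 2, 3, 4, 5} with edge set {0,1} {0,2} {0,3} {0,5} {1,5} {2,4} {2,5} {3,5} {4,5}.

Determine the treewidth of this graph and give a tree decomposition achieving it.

The largest bag has 3 vertices, giving width 2; this decomposition certifies tw(G) ≤ 2. Conversely, {0, 1, 5} is a clique of size 3, and the vertices of any clique must share a bag in every tree decomposition; so some bag has ≥ 3 vertices and tw(G) ≥ 2. Hence tw(G) = 2 exactly.

Treewidth 2.
Bags: B1 = {2, 4, 5}  B2 = {0, 2, 5}  B3 = {0, 3, 5}  B4 = {0, 1, 5}
Tree: B1–B2, B2–B3, B2–B4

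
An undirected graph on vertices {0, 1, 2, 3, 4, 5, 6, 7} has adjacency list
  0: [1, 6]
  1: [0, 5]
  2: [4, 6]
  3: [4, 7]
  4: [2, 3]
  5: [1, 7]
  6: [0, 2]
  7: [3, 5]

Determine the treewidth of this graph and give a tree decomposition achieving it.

Treewidth 2.
One optimal decomposition is:
Bags: B1 = {0, 2, 6}  B2 = {0, 1, 2}  B3 = {1, 2, 5}  B4 = {2, 5, 7}  B5 = {2, 3, 7}  B6 = {2, 3, 4}
Tree: B1–B2, B2–B3, B3–B4, B4–B5, B5–B6

Each bag holds 3 vertices, so the decomposition has width 2, which upper-bounds the treewidth. For the lower bound, G contains the cycle 2–6–0–1–5–7–3–4–2, so G is not a forest; only forests have treewidth ≤ 1, hence tw(G) ≥ 2. Therefore the treewidth is 2.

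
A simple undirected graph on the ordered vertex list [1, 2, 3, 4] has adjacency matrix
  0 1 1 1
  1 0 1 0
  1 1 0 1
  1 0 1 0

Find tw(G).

A width-2 tree decomposition is:
Bags: B1 = {1, 2, 3}  B2 = {1, 3, 4}
Tree: B1–B2
The largest bag has 3 vertices, giving width 2; this decomposition certifies tw(G) ≤ 2. On the other hand G contains the 3-clique {1, 2, 3}. A clique must lie in a single bag of any decomposition, so no decomposition can have width below 2. Combining the bounds, tw(G) = 2.

2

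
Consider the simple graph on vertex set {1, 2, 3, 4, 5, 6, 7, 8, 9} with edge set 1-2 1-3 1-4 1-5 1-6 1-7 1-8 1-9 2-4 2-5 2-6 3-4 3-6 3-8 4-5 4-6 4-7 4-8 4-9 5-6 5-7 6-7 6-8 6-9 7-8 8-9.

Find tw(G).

4

A width-4 tree decomposition is:
Bags: B1 = {1, 4, 6, 7, 8}  B2 = {1, 4, 5, 6, 7}  B3 = {1, 3, 4, 6, 8}  B4 = {1, 4, 6, 8, 9}  B5 = {1, 2, 4, 5, 6}
Tree: B1–B2, B1–B3, B1–B4, B2–B5
Each bag holds 5 vertices, so the decomposition has width 4, which upper-bounds the treewidth. Conversely, {1, 4, 6, 8, 9} is a clique of size 5, and the vertices of any clique must share a bag in every tree decomposition; so some bag has ≥ 5 vertices and tw(G) ≥ 4. Therefore the treewidth is 4.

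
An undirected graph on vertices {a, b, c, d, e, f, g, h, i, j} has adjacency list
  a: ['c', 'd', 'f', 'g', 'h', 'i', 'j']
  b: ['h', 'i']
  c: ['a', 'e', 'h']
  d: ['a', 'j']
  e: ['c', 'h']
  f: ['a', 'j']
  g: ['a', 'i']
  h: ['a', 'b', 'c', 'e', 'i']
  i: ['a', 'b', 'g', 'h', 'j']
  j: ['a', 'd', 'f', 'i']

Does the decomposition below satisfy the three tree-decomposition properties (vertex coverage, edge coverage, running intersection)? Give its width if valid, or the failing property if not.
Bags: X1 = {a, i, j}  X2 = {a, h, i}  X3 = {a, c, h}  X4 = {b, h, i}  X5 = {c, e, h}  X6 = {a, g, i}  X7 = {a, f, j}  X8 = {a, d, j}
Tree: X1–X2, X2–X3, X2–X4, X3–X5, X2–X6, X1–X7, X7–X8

Vertex coverage: the bags together contain {a, b, c, d, e, f, g, h, i, j}, the full vertex set. Edge coverage: each edge of G has both endpoints in at least one bag. Running intersection: for every vertex, the bags containing it form a connected subtree. All three properties hold, so this is a valid tree decomposition of width max|bag| − 1 = 2, and hence tw(G) ≤ 2.

Yes; width 2.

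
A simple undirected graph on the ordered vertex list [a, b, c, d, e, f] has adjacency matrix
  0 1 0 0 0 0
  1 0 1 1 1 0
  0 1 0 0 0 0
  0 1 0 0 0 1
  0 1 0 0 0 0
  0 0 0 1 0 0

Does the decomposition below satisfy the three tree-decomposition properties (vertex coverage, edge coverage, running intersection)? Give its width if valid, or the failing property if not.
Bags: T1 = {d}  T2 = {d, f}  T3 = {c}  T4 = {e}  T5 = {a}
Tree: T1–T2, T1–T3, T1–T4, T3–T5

A tree decomposition must satisfy three properties: every vertex lies in some bag; for every edge, both endpoints lie together in some bag; and for every vertex, the bags containing it form a connected subtree. Here vertex b appears in no bag, so the decomposition is invalid.

No — vertex b appears in no bag.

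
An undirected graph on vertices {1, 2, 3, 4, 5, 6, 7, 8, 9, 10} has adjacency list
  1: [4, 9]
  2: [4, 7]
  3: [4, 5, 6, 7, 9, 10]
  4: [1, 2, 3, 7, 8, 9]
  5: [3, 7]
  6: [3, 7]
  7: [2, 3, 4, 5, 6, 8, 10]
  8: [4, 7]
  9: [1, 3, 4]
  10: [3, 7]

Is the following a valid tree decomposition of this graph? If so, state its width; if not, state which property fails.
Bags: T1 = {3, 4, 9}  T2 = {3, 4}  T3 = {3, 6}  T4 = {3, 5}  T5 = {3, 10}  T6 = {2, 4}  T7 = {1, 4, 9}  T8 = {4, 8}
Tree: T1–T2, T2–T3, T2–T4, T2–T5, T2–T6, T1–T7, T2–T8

A tree decomposition must satisfy three properties: every vertex lies in some bag; for every edge, both endpoints lie together in some bag; and for every vertex, the bags containing it form a connected subtree. Here vertex 7 appears in no bag, so the decomposition is invalid.

No — vertex 7 appears in no bag.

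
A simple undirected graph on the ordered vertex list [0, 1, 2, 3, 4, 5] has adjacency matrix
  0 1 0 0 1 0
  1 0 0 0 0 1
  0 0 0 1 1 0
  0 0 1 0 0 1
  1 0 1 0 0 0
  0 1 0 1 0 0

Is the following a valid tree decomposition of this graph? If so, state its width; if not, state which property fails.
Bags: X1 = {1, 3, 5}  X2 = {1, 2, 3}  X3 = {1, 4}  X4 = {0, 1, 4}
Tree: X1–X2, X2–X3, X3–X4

A tree decomposition must satisfy three properties: every vertex lies in some bag; for every edge, both endpoints lie together in some bag; and for every vertex, the bags containing it form a connected subtree. Here edge (2,4) lies in no bag, so the decomposition is invalid.

No — edge (2,4) lies in no bag.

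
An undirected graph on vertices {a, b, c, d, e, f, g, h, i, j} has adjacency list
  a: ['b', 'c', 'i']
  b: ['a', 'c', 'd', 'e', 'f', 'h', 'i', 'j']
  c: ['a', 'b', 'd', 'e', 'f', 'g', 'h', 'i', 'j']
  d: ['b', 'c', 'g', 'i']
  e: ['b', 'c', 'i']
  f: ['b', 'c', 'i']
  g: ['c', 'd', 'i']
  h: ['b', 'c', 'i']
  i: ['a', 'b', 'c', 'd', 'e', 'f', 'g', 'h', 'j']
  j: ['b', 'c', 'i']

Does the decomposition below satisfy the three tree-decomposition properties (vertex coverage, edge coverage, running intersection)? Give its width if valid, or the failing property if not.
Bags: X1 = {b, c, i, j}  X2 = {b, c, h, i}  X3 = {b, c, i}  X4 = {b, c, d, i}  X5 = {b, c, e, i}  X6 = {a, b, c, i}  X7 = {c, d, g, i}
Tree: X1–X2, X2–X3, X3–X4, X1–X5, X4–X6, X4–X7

A tree decomposition must satisfy three properties: every vertex lies in some bag; for every edge, both endpoints lie together in some bag; and for every vertex, the bags containing it form a connected subtree. Here vertex f appears in no bag, so the decomposition is invalid.

No — vertex f appears in no bag.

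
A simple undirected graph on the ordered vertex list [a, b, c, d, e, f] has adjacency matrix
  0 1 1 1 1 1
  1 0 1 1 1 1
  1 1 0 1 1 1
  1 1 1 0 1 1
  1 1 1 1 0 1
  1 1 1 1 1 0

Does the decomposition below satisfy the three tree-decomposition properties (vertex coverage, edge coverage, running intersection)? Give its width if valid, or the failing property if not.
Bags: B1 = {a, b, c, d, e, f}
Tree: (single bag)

Yes; width 5.

Checking the three conditions: (i) the bags cover all of {a, b, c, d, e, f}; (ii) for each edge, some bag contains both endpoints; (iii) the bags containing any fixed vertex form a subtree. All hold, so the decomposition is valid with width 6 − 1 = 5.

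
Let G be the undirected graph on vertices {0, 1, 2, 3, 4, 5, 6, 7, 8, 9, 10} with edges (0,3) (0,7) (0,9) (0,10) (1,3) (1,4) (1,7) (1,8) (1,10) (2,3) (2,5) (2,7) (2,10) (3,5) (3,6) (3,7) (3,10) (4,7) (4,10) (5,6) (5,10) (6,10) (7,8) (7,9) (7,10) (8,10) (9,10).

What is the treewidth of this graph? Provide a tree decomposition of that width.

Treewidth 3.
Bags: B1 = {1, 3, 7, 10}  B2 = {2, 3, 7, 10}  B3 = {0, 3, 7, 10}  B4 = {2, 3, 5, 10}  B5 = {0, 7, 9, 10}  B6 = {1, 7, 8, 10}  B7 = {3, 5, 6, 10}  B8 = {1, 4, 7, 10}
Tree: B1–B2, B2–B3, B2–B4, B3–B5, B1–B6, B4–B7, B1–B8

The largest bag has 4 vertices, giving width 3; this decomposition certifies tw(G) ≤ 3. Conversely, {2, 3, 5, 10} is a clique of size 4, and the vertices of any clique must share a bag in every tree decomposition; so some bag has ≥ 4 vertices and tw(G) ≥ 3. Combining the bounds, tw(G) = 3.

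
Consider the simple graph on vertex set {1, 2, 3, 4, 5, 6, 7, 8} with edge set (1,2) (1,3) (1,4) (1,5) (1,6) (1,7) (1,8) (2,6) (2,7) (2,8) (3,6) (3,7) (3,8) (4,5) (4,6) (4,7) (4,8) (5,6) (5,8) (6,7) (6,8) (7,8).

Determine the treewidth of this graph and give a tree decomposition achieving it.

The largest bag has 5 vertices, giving width 4; this decomposition certifies tw(G) ≤ 4. Conversely, {1, 4, 5, 6, 8} is a clique of size 5, and the vertices of any clique must share a bag in every tree decomposition; so some bag has ≥ 5 vertices and tw(G) ≥ 4. The upper and lower bounds meet at 4, so that is the treewidth.

Treewidth 4.
Bags: B1 = {1, 4, 6, 7, 8}  B2 = {1, 2, 6, 7, 8}  B3 = {1, 3, 6, 7, 8}  B4 = {1, 4, 5, 6, 8}
Tree: B1–B2, B1–B3, B1–B4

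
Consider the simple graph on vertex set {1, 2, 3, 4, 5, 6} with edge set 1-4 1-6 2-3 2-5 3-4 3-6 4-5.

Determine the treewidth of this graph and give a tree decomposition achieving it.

The largest bag has 3 vertices, giving width 2; this decomposition certifies tw(G) ≤ 2. For the lower bound, G contains the cycle 6–1–4–3–6, so G is not a forest; only forests have treewidth ≤ 1, hence tw(G) ≥ 2. Hence tw(G) = 2 exactly.

Treewidth 2.
Bags: B1 = {1, 3, 6}  B2 = {1, 3, 4}  B3 = {2, 3, 4}  B4 = {2, 4, 5}
Tree: B1–B2, B2–B3, B3–B4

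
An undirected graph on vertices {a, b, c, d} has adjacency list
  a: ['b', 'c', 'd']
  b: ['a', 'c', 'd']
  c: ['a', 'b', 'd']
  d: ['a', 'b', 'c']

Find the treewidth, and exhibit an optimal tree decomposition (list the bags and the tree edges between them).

Treewidth 3.
One such decomposition:
Bags: B1 = {a, b, c, d}
Tree: (single bag)

With just one bag of size 4, the width is 4 − 1 = 3, so tw(G) ≤ 3. On the other hand G contains the 4-clique {a, b, c, d}. A clique must lie in a single bag of any decomposition, so no decomposition can have width below 3. Therefore the treewidth is 3.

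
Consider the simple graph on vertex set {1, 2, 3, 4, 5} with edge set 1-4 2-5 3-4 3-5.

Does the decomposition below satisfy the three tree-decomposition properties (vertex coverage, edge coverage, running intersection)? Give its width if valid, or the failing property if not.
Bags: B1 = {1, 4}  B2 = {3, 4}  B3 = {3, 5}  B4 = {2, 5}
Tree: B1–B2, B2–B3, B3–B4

Vertex coverage: the bags together contain {1, 2, 3, 4, 5}, the full vertex set. Edge coverage: each edge of G has both endpoints in at least one bag. Running intersection: for every vertex, the bags containing it form a connected subtree. All three properties hold, so this is a valid tree decomposition of width max|bag| − 1 = 1, and hence tw(G) ≤ 1.

Yes; width 1.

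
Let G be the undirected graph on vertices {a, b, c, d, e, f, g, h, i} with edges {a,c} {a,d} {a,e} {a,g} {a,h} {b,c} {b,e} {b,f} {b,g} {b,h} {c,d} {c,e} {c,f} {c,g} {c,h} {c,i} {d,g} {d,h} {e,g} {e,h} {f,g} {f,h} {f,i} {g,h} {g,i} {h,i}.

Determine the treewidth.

4

A width-4 tree decomposition is:
Bags: B1 = {b, c, f, g, h}  B2 = {b, c, e, g, h}  B3 = {a, c, e, g, h}  B4 = {a, c, d, g, h}  B5 = {c, f, g, h, i}
Tree: B1–B2, B2–B3, B3–B4, B1–B5
Every bag has size at most 5, so the width is 5 − 1 = 4 and tw(G) ≤ 4. Conversely, {a, c, d, g, h} is a clique of size 5, and the vertices of any clique must share a bag in every tree decomposition; so some bag has ≥ 5 vertices and tw(G) ≥ 4. The upper and lower bounds meet at 4, so that is the treewidth.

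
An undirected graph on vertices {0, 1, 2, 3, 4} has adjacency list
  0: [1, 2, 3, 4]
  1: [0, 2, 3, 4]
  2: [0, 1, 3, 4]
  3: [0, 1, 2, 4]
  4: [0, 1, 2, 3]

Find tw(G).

A width-4 tree decomposition is:
Bags: B1 = {0, 1, 2, 3, 4}
Tree: (single bag)
With just one bag of size 5, the width is 5 − 1 = 4, so tw(G) ≤ 4. On the other hand G contains the 5-clique {0, 1, 2, 3, 4}. A clique must lie in a single bag of any decomposition, so no decomposition can have width below 4. The upper and lower bounds meet at 4, so that is the treewidth.

4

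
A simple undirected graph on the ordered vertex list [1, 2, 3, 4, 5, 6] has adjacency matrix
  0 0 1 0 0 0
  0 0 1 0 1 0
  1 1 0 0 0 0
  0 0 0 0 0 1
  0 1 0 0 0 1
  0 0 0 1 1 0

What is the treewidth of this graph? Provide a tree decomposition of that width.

Every bag has size at most 2, so the width is 2 − 1 = 1 and tw(G) ≤ 1. Since G has at least one edge (e.g. 4–6), it is not an edgeless graph, so tw(G) ≥ 1. Therefore the treewidth is 1.

Treewidth 1.
One optimal decomposition is:
Bags: B1 = {4, 6}  B2 = {5, 6}  B3 = {2, 5}  B4 = {2, 3}  B5 = {1, 3}
Tree: B1–B2, B2–B3, B3–B4, B4–B5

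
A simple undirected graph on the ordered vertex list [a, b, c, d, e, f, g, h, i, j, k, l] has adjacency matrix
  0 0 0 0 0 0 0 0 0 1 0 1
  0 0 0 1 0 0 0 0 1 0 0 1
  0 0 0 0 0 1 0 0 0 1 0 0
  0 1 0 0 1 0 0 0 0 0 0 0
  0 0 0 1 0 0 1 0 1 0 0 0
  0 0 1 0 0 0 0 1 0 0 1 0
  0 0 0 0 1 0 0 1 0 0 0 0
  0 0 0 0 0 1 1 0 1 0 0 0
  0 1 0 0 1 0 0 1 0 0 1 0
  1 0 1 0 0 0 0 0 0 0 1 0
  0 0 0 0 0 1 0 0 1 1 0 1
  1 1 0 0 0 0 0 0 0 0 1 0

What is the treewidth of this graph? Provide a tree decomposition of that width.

Treewidth 3.
Bags: B1 = {d, e, g, h}  B2 = {d, e, h, i}  B3 = {b, d, h, i}  B4 = {b, f, h, i}  B5 = {b, f, i, k}  B6 = {b, f, k, l}  B7 = {c, f, k, l}  B8 = {c, j, k, l}  B9 = {a, c, j, l}
Tree: B1–B2, B2–B3, B3–B4, B4–B5, B5–B6, B6–B7, B7–B8, B8–B9

Each bag holds 4 vertices, so the decomposition has width 3, which upper-bounds the treewidth. For the lower bound: the 4 vertex sets {d,e,g}, {h}, {i}, {b,f,k,l} are disjoint, each induces a connected subgraph, and every pair is joined by at least one edge of G. Contracting each set to a single vertex therefore yields K_{4} as a minor, and since treewidth is minor-monotone, tw(G) ≥ tw(K_{4}) = 3. Combining the bounds, tw(G) = 3.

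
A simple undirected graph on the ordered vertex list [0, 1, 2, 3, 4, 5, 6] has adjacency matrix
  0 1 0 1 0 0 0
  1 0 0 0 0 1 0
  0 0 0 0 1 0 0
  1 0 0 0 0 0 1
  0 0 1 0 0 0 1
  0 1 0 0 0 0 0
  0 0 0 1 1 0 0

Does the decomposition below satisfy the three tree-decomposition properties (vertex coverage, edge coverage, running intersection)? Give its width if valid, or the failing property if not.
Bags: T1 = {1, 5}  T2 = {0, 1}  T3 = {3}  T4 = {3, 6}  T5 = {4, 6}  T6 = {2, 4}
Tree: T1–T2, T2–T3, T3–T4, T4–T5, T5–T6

No — edge (0,3) lies in no bag.

A tree decomposition must satisfy three properties: every vertex lies in some bag; for every edge, both endpoints lie together in some bag; and for every vertex, the bags containing it form a connected subtree. Here edge (0,3) lies in no bag, so the decomposition is invalid.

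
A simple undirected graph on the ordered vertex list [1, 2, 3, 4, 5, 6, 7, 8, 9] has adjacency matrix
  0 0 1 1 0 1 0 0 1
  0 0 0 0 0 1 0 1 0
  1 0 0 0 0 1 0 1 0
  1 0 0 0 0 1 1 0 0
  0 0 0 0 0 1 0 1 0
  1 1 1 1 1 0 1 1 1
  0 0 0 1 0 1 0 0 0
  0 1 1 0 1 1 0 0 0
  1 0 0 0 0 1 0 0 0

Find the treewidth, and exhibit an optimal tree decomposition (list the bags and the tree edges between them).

The largest bag has 3 vertices, giving width 2; this decomposition certifies tw(G) ≤ 2. Conversely, {1, 6, 9} is a clique of size 3, and the vertices of any clique must share a bag in every tree decomposition; so some bag has ≥ 3 vertices and tw(G) ≥ 2. Hence tw(G) = 2 exactly.

Treewidth 2.
One optimal decomposition is:
Bags: B1 = {1, 3, 6}  B2 = {1, 6, 9}  B3 = {3, 6, 8}  B4 = {5, 6, 8}  B5 = {1, 4, 6}  B6 = {2, 6, 8}  B7 = {4, 6, 7}
Tree: B1–B2, B1–B3, B3–B4, B1–B5, B3–B6, B5–B7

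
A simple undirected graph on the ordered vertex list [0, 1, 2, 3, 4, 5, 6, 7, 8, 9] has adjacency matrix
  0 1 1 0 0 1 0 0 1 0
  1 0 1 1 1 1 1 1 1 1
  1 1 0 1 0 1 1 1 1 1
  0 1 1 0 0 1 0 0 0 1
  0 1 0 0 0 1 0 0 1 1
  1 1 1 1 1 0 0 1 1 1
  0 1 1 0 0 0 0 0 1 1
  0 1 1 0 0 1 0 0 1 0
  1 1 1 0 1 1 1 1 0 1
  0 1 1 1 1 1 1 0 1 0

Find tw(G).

A width-4 tree decomposition is:
Bags: B1 = {0, 1, 2, 5, 8}  B2 = {1, 2, 5, 8, 9}  B3 = {1, 4, 5, 8, 9}  B4 = {1, 2, 3, 5, 9}  B5 = {1, 2, 5, 7, 8}  B6 = {1, 2, 6, 8, 9}
Tree: B1–B2, B2–B3, B2–B4, B1–B5, B2–B6
Each bag holds 5 vertices, so the decomposition has width 4, which upper-bounds the treewidth. On the other hand G contains the 5-clique {0, 1, 2, 5, 8}. A clique must lie in a single bag of any decomposition, so no decomposition can have width below 4. Hence tw(G) = 4 exactly.

4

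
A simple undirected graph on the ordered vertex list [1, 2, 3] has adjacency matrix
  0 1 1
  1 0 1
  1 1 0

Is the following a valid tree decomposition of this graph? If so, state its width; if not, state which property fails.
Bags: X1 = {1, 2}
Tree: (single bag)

No — vertex 3 appears in no bag.

A tree decomposition must satisfy three properties: every vertex lies in some bag; for every edge, both endpoints lie together in some bag; and for every vertex, the bags containing it form a connected subtree. Here vertex 3 appears in no bag, so the decomposition is invalid.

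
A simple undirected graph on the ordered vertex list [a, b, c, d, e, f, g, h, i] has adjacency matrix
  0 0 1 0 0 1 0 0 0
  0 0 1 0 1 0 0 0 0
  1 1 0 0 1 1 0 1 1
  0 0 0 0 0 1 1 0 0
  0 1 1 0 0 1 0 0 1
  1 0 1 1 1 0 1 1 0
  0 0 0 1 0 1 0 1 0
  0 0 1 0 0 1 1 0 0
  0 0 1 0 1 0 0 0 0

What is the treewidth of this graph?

A width-2 tree decomposition is:
Bags: B1 = {f, g, h}  B2 = {c, f, h}  B3 = {d, f, g}  B4 = {c, e, f}  B5 = {c, e, i}  B6 = {a, c, f}  B7 = {b, c, e}
Tree: B1–B2, B1–B3, B2–B4, B4–B5, B2–B6, B4–B7
The largest bag has 3 vertices, giving width 2; this decomposition certifies tw(G) ≤ 2. For the lower bound, the 3 vertices {d, f, g} are pairwise adjacent, and any tree decomposition puts a clique entirely inside one bag — forcing width ≥ 2. Combining the bounds, tw(G) = 2.

2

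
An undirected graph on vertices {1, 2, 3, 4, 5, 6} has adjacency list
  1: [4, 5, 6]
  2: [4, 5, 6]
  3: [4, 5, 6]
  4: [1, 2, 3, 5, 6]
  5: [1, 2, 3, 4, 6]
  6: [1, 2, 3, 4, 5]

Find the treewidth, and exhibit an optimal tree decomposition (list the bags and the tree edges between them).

The largest bag has 4 vertices, giving width 3; this decomposition certifies tw(G) ≤ 3. On the other hand G contains the 4-clique {1, 4, 5, 6}. A clique must lie in a single bag of any decomposition, so no decomposition can have width below 3. The upper and lower bounds meet at 3, so that is the treewidth.

Treewidth 3.
Bags: B1 = {2, 4, 5, 6}  B2 = {3, 4, 5, 6}  B3 = {1, 4, 5, 6}
Tree: B1–B2, B1–B3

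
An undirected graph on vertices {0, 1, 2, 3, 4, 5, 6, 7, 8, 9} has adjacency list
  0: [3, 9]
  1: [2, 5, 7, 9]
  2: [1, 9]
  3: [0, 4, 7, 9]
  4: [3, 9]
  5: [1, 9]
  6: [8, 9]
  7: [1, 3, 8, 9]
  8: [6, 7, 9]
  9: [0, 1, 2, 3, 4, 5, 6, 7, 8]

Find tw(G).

A width-2 tree decomposition is:
Bags: B1 = {0, 3, 9}  B2 = {3, 7, 9}  B3 = {1, 7, 9}  B4 = {7, 8, 9}  B5 = {1, 2, 9}  B6 = {6, 8, 9}  B7 = {1, 5, 9}  B8 = {3, 4, 9}
Tree: B1–B2, B2–B3, B2–B4, B3–B5, B4–B6, B3–B7, B1–B8
The largest bag has 3 vertices, giving width 2; this decomposition certifies tw(G) ≤ 2. For the lower bound, the 3 vertices {0, 3, 9} are pairwise adjacent, and any tree decomposition puts a clique entirely inside one bag — forcing width ≥ 2. The upper and lower bounds meet at 2, so that is the treewidth.

2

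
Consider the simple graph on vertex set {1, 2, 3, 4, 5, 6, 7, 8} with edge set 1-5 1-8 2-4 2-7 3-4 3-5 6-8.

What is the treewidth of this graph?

1

A width-1 tree decomposition is:
Bags: B1 = {6, 8}  B2 = {1, 8}  B3 = {1, 5}  B4 = {3, 5}  B5 = {3, 4}  B6 = {2, 4}  B7 = {2, 7}
Tree: B1–B2, B2–B3, B3–B4, B4–B5, B5–B6, B6–B7
Each bag holds 2 vertices, so the decomposition has width 1, which upper-bounds the treewidth. G has an edge, so its treewidth is at least 1. Therefore the treewidth is 1.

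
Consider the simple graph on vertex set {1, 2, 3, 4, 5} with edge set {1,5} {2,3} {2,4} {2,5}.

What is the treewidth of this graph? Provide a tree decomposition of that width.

Every bag has size at most 2, so the width is 2 − 1 = 1 and tw(G) ≤ 1. Any graph with an edge has treewidth ≥ 1, and G has the edge 5–2. The upper and lower bounds meet at 1, so that is the treewidth.

Treewidth 1.
One optimal decomposition is:
Bags: B1 = {2, 5}  B2 = {2, 3}  B3 = {1, 5}  B4 = {2, 4}
Tree: B1–B2, B1–B3, B1–B4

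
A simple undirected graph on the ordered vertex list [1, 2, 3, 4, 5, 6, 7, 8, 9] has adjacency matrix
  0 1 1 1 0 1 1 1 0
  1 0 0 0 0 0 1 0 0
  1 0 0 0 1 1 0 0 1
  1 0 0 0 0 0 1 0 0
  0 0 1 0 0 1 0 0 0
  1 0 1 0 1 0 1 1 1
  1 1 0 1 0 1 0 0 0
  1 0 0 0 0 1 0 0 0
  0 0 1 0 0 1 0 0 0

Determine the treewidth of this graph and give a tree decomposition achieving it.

Treewidth 2.
One such decomposition:
Bags: B1 = {1, 3, 6}  B2 = {1, 6, 7}  B3 = {3, 5, 6}  B4 = {1, 2, 7}  B5 = {1, 4, 7}  B6 = {3, 6, 9}  B7 = {1, 6, 8}
Tree: B1–B2, B1–B3, B2–B4, B2–B5, B1–B6, B2–B7

Each bag holds 3 vertices, so the decomposition has width 2, which upper-bounds the treewidth. For the lower bound, the 3 vertices {1, 2, 7} are pairwise adjacent, and any tree decomposition puts a clique entirely inside one bag — forcing width ≥ 2. Therefore the treewidth is 2.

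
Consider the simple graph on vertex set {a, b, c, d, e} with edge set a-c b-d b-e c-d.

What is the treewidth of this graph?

A width-1 tree decomposition is:
Bags: B1 = {a, c}  B2 = {c, d}  B3 = {b, d}  B4 = {b, e}
Tree: B1–B2, B2–B3, B3–B4
The largest bag has 2 vertices, giving width 1; this decomposition certifies tw(G) ≤ 1. Any graph with an edge has treewidth ≥ 1, and G has the edge a–c. Combining the bounds, tw(G) = 1.

1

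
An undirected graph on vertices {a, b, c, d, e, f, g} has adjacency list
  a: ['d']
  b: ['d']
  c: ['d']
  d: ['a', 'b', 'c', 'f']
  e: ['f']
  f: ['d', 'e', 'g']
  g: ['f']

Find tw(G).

1

A width-1 tree decomposition is:
Bags: B1 = {f, g}  B2 = {d, f}  B3 = {a, d}  B4 = {b, d}  B5 = {e, f}  B6 = {c, d}
Tree: B1–B2, B2–B3, B3–B4, B1–B5, B4–B6
Each bag holds 2 vertices, so the decomposition has width 1, which upper-bounds the treewidth. Since G has at least one edge (e.g. g–f), it is not an edgeless graph, so tw(G) ≥ 1. Therefore the treewidth is 1.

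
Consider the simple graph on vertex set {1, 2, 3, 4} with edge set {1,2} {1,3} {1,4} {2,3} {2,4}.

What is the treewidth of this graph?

2

A width-2 tree decomposition is:
Bags: B1 = {1, 2, 3}  B2 = {1, 2, 4}
Tree: B1–B2
Every bag has size at most 3, so the width is 3 − 1 = 2 and tw(G) ≤ 2. On the other hand G contains the 3-clique {1, 2, 3}. A clique must lie in a single bag of any decomposition, so no decomposition can have width below 2. The upper and lower bounds meet at 2, so that is the treewidth.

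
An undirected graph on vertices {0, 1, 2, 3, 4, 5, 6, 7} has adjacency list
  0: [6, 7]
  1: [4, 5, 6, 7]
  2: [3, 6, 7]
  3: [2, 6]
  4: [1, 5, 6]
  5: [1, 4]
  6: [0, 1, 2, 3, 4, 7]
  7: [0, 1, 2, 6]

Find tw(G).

A width-2 tree decomposition is:
Bags: B1 = {2, 6, 7}  B2 = {1, 6, 7}  B3 = {1, 4, 6}  B4 = {0, 6, 7}  B5 = {2, 3, 6}  B6 = {1, 4, 5}
Tree: B1–B2, B2–B3, B2–B4, B1–B5, B3–B6
The largest bag has 3 vertices, giving width 2; this decomposition certifies tw(G) ≤ 2. On the other hand G contains the 3-clique {1, 4, 5}. A clique must lie in a single bag of any decomposition, so no decomposition can have width below 2. Combining the bounds, tw(G) = 2.

2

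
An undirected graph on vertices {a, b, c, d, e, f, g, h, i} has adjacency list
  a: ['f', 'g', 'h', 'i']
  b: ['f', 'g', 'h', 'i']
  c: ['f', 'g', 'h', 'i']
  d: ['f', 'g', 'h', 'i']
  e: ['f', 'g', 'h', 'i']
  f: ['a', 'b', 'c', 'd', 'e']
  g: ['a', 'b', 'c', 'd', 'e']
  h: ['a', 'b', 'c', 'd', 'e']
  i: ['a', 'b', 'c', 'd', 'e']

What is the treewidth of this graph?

A width-4 tree decomposition is:
Bags: B1 = {e, f, g, h, i}  B2 = {b, f, g, h, i}  B3 = {d, f, g, h, i}  B4 = {c, f, g, h, i}  B5 = {a, f, g, h, i}
Tree: B1–B2, B2–B3, B3–B4, B4–B5
The largest bag has 5 vertices, giving width 4; this decomposition certifies tw(G) ≤ 4. For the lower bound: the 5 vertex sets {e,i}, {b,g}, {d,f}, {h}, {c} are disjoint, each induces a connected subgraph, and every pair is joined by at least one edge of G. Contracting each set to a single vertex therefore yields K_{5} as a minor, and since treewidth is minor-monotone, tw(G) ≥ tw(K_{5}) = 4. The upper and lower bounds meet at 4, so that is the treewidth.

4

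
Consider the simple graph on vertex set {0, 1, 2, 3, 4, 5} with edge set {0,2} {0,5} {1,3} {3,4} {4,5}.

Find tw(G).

1

A width-1 tree decomposition is:
Bags: B1 = {0, 2}  B2 = {0, 5}  B3 = {4, 5}  B4 = {3, 4}  B5 = {1, 3}
Tree: B1–B2, B2–B3, B3–B4, B4–B5
The largest bag has 2 vertices, giving width 1; this decomposition certifies tw(G) ≤ 1. G has an edge, so its treewidth is at least 1. Hence tw(G) = 1 exactly.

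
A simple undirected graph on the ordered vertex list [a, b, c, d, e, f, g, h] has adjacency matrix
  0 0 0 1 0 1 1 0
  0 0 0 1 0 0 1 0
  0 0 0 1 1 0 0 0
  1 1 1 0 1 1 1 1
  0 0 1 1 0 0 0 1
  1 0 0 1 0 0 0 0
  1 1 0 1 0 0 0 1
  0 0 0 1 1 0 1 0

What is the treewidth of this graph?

A width-2 tree decomposition is:
Bags: B1 = {d, e, h}  B2 = {d, g, h}  B3 = {c, d, e}  B4 = {a, d, g}  B5 = {a, d, f}  B6 = {b, d, g}
Tree: B1–B2, B1–B3, B2–B4, B4–B5, B4–B6
Every bag has size at most 3, so the width is 3 − 1 = 2 and tw(G) ≤ 2. For the lower bound, the 3 vertices {d, g, h} are pairwise adjacent, and any tree decomposition puts a clique entirely inside one bag — forcing width ≥ 2. Hence tw(G) = 2 exactly.

2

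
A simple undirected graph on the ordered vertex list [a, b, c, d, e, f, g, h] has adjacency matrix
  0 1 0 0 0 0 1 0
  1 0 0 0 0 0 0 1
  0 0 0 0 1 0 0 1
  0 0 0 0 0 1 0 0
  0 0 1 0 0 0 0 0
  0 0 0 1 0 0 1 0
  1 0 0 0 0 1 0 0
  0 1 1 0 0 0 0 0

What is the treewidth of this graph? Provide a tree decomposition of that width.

The largest bag has 2 vertices, giving width 1; this decomposition certifies tw(G) ≤ 1. Any graph with an edge has treewidth ≥ 1, and G has the edge d–f. Hence tw(G) = 1 exactly.

Treewidth 1.
One optimal decomposition is:
Bags: B1 = {d, f}  B2 = {f, g}  B3 = {a, g}  B4 = {a, b}  B5 = {b, h}  B6 = {c, h}  B7 = {c, e}
Tree: B1–B2, B2–B3, B3–B4, B4–B5, B5–B6, B6–B7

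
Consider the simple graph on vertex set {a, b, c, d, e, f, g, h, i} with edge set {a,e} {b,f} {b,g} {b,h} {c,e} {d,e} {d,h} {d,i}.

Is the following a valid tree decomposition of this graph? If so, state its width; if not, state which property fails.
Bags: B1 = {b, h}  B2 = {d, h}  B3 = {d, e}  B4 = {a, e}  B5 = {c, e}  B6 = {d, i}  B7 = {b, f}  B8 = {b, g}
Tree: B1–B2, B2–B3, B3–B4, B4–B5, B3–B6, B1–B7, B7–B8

Yes; width 1.

Checking the three conditions: (i) the bags cover all of {a, b, c, d, e, f, g, h, i}; (ii) for each edge, some bag contains both endpoints; (iii) the bags containing any fixed vertex form a subtree. All hold, so the decomposition is valid with width 2 − 1 = 1.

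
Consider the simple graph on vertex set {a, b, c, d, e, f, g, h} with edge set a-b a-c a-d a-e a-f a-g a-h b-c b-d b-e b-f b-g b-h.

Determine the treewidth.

A width-2 tree decomposition is:
Bags: B1 = {a, b, d}  B2 = {a, b, e}  B3 = {a, b, h}  B4 = {a, b, f}  B5 = {a, b, c}  B6 = {a, b, g}
Tree: B1–B2, B2–B3, B2–B4, B4–B5, B5–B6
Each bag holds 3 vertices, so the decomposition has width 2, which upper-bounds the treewidth. Conversely, {a, b, d} is a clique of size 3, and the vertices of any clique must share a bag in every tree decomposition; so some bag has ≥ 3 vertices and tw(G) ≥ 2. Therefore the treewidth is 2.

2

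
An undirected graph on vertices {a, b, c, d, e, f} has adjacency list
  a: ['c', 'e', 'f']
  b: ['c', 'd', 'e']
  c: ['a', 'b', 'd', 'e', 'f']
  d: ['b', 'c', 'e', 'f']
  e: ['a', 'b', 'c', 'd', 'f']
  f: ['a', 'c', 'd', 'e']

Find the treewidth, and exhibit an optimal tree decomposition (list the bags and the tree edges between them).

The largest bag has 4 vertices, giving width 3; this decomposition certifies tw(G) ≤ 3. For the lower bound, the 4 vertices {c, d, e, f} are pairwise adjacent, and any tree decomposition puts a clique entirely inside one bag — forcing width ≥ 3. Combining the bounds, tw(G) = 3.

Treewidth 3.
One optimal decomposition is:
Bags: B1 = {b, c, d, e}  B2 = {c, d, e, f}  B3 = {a, c, e, f}
Tree: B1–B2, B2–B3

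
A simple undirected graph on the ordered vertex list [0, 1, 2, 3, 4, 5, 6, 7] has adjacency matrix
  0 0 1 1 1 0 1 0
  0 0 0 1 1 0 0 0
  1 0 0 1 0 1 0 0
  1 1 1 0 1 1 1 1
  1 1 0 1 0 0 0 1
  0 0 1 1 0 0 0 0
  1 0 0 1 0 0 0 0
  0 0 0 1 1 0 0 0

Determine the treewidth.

2

A width-2 tree decomposition is:
Bags: B1 = {0, 3, 6}  B2 = {0, 3, 4}  B3 = {1, 3, 4}  B4 = {3, 4, 7}  B5 = {0, 2, 3}  B6 = {2, 3, 5}
Tree: B1–B2, B2–B3, B3–B4, B1–B5, B5–B6
The largest bag has 3 vertices, giving width 2; this decomposition certifies tw(G) ≤ 2. For the lower bound, the 3 vertices {0, 2, 3} are pairwise adjacent, and any tree decomposition puts a clique entirely inside one bag — forcing width ≥ 2. Combining the bounds, tw(G) = 2.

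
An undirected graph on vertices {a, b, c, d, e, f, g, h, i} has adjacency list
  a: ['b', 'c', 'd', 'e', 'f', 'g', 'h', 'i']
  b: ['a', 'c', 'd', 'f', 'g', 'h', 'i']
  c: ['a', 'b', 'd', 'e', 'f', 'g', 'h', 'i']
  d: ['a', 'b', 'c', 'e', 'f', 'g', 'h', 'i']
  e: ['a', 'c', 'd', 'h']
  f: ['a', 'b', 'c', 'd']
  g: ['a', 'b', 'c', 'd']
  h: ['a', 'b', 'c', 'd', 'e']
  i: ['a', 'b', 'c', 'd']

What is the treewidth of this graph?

A width-4 tree decomposition is:
Bags: B1 = {a, b, c, d, i}  B2 = {a, b, c, d, h}  B3 = {a, b, c, d, f}  B4 = {a, c, d, e, h}  B5 = {a, b, c, d, g}
Tree: B1–B2, B2–B3, B2–B4, B1–B5
Each bag holds 5 vertices, so the decomposition has width 4, which upper-bounds the treewidth. For the lower bound, the 5 vertices {a, c, d, e, h} are pairwise adjacent, and any tree decomposition puts a clique entirely inside one bag — forcing width ≥ 4. Combining the bounds, tw(G) = 4.

4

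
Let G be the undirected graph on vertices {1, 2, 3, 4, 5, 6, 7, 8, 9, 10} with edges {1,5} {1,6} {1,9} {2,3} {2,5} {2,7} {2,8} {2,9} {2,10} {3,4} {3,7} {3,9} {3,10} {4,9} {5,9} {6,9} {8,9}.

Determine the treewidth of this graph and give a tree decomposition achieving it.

Treewidth 2.
One optimal decomposition is:
Bags: B1 = {2, 5, 9}  B2 = {2, 3, 9}  B3 = {2, 3, 10}  B4 = {1, 5, 9}  B5 = {2, 3, 7}  B6 = {3, 4, 9}  B7 = {2, 8, 9}  B8 = {1, 6, 9}
Tree: B1–B2, B2–B3, B1–B4, B3–B5, B2–B6, B2–B7, B4–B8

Every bag has size at most 3, so the width is 3 − 1 = 2 and tw(G) ≤ 2. On the other hand G contains the 3-clique {1, 5, 9}. A clique must lie in a single bag of any decomposition, so no decomposition can have width below 2. Therefore the treewidth is 2.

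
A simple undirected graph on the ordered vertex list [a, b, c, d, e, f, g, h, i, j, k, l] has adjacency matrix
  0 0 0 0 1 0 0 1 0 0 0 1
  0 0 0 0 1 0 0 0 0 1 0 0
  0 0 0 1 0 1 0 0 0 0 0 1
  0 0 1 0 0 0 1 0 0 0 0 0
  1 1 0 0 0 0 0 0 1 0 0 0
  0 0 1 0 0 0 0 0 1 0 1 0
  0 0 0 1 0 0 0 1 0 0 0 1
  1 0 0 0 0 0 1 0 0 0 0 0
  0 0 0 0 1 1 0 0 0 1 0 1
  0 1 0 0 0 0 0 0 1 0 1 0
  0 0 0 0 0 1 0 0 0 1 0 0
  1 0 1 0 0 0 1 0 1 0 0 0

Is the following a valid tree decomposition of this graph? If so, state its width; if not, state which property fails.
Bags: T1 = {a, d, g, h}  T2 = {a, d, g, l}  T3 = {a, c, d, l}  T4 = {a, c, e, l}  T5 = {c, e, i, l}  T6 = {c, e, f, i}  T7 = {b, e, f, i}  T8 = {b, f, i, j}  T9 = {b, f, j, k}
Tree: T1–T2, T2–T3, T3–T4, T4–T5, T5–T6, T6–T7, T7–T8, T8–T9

Yes; width 3.

Vertex coverage: the bags together contain {a, b, c, d, e, f, g, h, i, j, k, l}, the full vertex set. Edge coverage: each edge of G has both endpoints in at least one bag. Running intersection: for every vertex, the bags containing it form a connected subtree. All three properties hold, so this is a valid tree decomposition of width max|bag| − 1 = 3, and hence tw(G) ≤ 3.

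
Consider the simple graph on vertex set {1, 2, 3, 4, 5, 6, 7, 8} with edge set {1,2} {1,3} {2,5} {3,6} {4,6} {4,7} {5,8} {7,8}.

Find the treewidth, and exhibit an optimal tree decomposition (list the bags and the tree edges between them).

Each bag holds 3 vertices, so the decomposition has width 2, which upper-bounds the treewidth. For the lower bound, G contains the cycle 2–1–3–6–4–7–8–5–2, so G is not a forest; only forests have treewidth ≤ 1, hence tw(G) ≥ 2. The upper and lower bounds meet at 2, so that is the treewidth.

Treewidth 2.
One optimal decomposition is:
Bags: B1 = {1, 2, 3}  B2 = {2, 3, 6}  B3 = {2, 4, 6}  B4 = {2, 4, 7}  B5 = {2, 7, 8}  B6 = {2, 5, 8}
Tree: B1–B2, B2–B3, B3–B4, B4–B5, B5–B6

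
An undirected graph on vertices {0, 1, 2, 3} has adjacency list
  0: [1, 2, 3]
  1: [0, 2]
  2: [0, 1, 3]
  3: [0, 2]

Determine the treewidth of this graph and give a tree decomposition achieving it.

Treewidth 2.
One optimal decomposition is:
Bags: B1 = {0, 2, 3}  B2 = {0, 1, 2}
Tree: B1–B2

Every bag has size at most 3, so the width is 3 − 1 = 2 and tw(G) ≤ 2. For the lower bound, the 3 vertices {0, 1, 2} are pairwise adjacent, and any tree decomposition puts a clique entirely inside one bag — forcing width ≥ 2. Hence tw(G) = 2 exactly.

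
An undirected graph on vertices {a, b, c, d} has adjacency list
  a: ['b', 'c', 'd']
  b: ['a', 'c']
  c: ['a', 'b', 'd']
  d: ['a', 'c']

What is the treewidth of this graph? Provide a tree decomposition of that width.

The largest bag has 3 vertices, giving width 2; this decomposition certifies tw(G) ≤ 2. On the other hand G contains the 3-clique {a, c, d}. A clique must lie in a single bag of any decomposition, so no decomposition can have width below 2. Combining the bounds, tw(G) = 2.

Treewidth 2.
One such decomposition:
Bags: B1 = {a, b, c}  B2 = {a, c, d}
Tree: B1–B2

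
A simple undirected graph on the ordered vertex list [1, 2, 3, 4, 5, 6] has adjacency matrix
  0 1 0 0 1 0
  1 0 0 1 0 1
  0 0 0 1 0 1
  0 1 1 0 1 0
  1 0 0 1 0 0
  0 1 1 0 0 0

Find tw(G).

A width-2 tree decomposition is:
Bags: B1 = {1, 4, 5}  B2 = {1, 2, 4}  B3 = {2, 3, 4}  B4 = {2, 3, 6}
Tree: B1–B2, B2–B3, B3–B4
Every bag has size at most 3, so the width is 3 − 1 = 2 and tw(G) ≤ 2. Since 5–1–2–4–5 is a cycle in G, G is not acyclic. Forests are exactly the graphs of treewidth ≤ 1, so tw(G) ≥ 2. The upper and lower bounds meet at 2, so that is the treewidth.

2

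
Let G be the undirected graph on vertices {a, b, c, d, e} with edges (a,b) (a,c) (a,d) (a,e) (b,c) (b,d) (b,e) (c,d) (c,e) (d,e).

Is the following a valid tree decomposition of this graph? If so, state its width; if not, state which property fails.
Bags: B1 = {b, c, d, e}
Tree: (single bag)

A tree decomposition must satisfy three properties: every vertex lies in some bag; for every edge, both endpoints lie together in some bag; and for every vertex, the bags containing it form a connected subtree. Here vertex a appears in no bag, so the decomposition is invalid.

No — vertex a appears in no bag.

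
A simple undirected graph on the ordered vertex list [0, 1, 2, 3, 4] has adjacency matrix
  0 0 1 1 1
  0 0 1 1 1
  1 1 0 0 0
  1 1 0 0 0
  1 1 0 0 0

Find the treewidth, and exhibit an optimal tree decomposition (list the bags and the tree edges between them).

Each bag holds 3 vertices, so the decomposition has width 2, which upper-bounds the treewidth. The edges 2–0–4–1–2 form a cycle, so G is not a tree and its treewidth is at least 2. Combining the bounds, tw(G) = 2.

Treewidth 2.
One such decomposition:
Bags: B1 = {0, 1, 2}  B2 = {0, 1, 4}  B3 = {0, 1, 3}
Tree: B1–B2, B2–B3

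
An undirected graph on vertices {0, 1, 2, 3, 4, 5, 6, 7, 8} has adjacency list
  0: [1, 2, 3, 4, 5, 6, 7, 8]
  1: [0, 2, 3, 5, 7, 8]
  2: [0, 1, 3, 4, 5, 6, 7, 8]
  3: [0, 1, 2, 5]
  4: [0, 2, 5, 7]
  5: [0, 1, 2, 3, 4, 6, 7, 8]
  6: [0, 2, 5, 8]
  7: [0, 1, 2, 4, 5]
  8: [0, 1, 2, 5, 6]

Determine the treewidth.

4

A width-4 tree decomposition is:
Bags: B1 = {0, 1, 2, 5, 8}  B2 = {0, 1, 2, 3, 5}  B3 = {0, 1, 2, 5, 7}  B4 = {0, 2, 5, 6, 8}  B5 = {0, 2, 4, 5, 7}
Tree: B1–B2, B2–B3, B1–B4, B3–B5
Each bag holds 5 vertices, so the decomposition has width 4, which upper-bounds the treewidth. For the lower bound, the 5 vertices {0, 1, 2, 5, 8} are pairwise adjacent, and any tree decomposition puts a clique entirely inside one bag — forcing width ≥ 4. Combining the bounds, tw(G) = 4.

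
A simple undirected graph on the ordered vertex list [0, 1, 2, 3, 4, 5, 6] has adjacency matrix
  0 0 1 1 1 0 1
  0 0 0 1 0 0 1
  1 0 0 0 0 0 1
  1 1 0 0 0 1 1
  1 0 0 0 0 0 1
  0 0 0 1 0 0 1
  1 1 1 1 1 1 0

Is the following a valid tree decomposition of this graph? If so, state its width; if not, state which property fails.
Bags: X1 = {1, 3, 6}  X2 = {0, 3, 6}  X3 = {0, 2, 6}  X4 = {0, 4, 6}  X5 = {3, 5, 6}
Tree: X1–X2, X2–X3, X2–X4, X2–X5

Vertex coverage: the bags together contain {0, 1, 2, 3, 4, 5, 6}, the full vertex set. Edge coverage: each edge of G has both endpoints in at least one bag. Running intersection: for every vertex, the bags containing it form a connected subtree. All three properties hold, so this is a valid tree decomposition of width max|bag| − 1 = 2, and hence tw(G) ≤ 2.

Yes; width 2.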